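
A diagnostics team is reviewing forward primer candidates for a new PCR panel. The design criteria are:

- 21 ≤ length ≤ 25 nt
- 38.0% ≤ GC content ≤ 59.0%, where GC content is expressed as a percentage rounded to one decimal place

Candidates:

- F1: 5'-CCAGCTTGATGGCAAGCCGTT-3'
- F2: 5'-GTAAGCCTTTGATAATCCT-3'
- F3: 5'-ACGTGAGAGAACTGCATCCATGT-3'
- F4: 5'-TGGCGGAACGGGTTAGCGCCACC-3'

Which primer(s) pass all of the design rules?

F1 (21 nt, A=4 T=5 G=6 C=6): length 21 ✓; GC 12/21 = 57.1% ✓ — passes.
F2 (19 nt, A=5 T=7 G=3 C=4): length 19, outside 21–25 ✗; GC 7/19 = 36.8%, outside 38.0–59.0% ✗ — fails.
F3 (23 nt, A=7 T=5 G=6 C=5): length 23 ✓; GC 11/23 = 47.8% ✓ — passes.
F4 (23 nt, A=4 T=3 G=9 C=7): length 23 ✓; GC 16/23 = 69.6%, outside 38.0–59.0% ✗ — fails.

F1 and F3.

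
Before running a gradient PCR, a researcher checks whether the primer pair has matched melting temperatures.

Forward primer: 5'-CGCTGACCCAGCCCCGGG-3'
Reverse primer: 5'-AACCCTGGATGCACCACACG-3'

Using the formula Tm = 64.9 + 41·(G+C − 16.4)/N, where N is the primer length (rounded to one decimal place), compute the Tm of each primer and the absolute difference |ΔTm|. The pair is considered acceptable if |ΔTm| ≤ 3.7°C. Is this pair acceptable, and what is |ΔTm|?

|ΔTm| = 5.8°C; the pair is not acceptable.

Forward: G+C = 15, N = 18 → Tm = 64.9 + 41·(15 − 16.4)/18 = 61.7°C.
Reverse: G+C = 12, N = 20 → Tm = 64.9 + 41·(12 − 16.4)/20 = 55.9°C.
|ΔTm| = |61.7 − 55.9| = 5.8°C, > 3.7°C.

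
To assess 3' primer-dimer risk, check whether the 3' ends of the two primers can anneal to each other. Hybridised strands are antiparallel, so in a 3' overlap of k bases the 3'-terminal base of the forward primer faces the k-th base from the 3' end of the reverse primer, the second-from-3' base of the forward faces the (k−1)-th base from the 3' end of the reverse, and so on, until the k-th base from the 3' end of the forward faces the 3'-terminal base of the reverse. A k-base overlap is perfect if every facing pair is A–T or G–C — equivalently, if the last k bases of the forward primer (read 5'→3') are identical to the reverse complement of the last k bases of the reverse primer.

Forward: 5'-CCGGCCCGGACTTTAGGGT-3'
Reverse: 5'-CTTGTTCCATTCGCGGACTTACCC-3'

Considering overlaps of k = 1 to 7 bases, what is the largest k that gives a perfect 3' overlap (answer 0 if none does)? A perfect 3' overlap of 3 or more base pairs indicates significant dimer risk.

Longest perfect overlap: 4 complementary base pairs; significant dimer risk (threshold 3).

Last 7 bases (5'→3') — forward …TTAGGGT, reverse …CTTACCC.
Reverse complement of the reverse primer's last 7 bases: GGGTAAG; its first k bases are the reverse complement of the reverse primer's last k bases, so a perfect k-base overlap needs the forward primer's last k bases to equal them.
Comparing (forward last k vs required): k=1: T vs G ✗; k=2: GT vs GG ✗; k=3: GGT vs GGG ✗; k=4: GGGT vs GGGT ✓; k=5: AGGGT vs GGGTA ✗; k=6: TAGGGT vs GGGTAA ✗; k=7: TTAGGGT vs GGGTAAG ✗.
Only k = 4 is perfect, so the longest perfect 3' overlap is 4.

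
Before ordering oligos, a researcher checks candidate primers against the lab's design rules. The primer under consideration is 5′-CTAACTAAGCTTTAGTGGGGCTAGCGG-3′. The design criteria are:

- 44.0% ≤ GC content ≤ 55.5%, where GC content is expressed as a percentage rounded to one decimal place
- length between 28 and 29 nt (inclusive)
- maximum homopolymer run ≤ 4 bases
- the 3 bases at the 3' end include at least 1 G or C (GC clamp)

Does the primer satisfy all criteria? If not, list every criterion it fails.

Base counts: A=6, T=7, G=9, C=5 (length 27).
GC content: GC 14/27 = 51.9% ✓
length: length 27, outside 28–29 ✗
homopolymer run: longest run = 4 ✓
GC clamp: 3' end CGG has 3 G/C ✓

Fails: length.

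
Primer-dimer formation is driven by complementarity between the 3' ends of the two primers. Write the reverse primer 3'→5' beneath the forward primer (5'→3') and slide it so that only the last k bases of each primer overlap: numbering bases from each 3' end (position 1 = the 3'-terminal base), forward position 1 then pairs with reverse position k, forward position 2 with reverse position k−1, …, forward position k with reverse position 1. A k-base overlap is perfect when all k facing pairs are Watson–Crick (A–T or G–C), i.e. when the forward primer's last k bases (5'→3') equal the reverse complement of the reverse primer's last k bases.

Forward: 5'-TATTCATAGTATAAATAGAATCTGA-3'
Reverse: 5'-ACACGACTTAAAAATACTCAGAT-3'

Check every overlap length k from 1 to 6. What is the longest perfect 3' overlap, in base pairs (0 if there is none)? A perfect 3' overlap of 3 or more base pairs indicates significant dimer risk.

Longest perfect overlap: 6 complementary base pairs; significant dimer risk (threshold 3).

Last 6 bases (5'→3') — forward …ATCTGA, reverse …TCAGAT.
Reverse complement of the reverse primer's last 6 bases: ATCTGA; its first k bases are the reverse complement of the reverse primer's last k bases, so a perfect k-base overlap needs the forward primer's last k bases to equal them.
Comparing (forward last k vs required): k=1: A vs A ✓; k=2: GA vs AT ✗; k=3: TGA vs ATC ✗; k=4: CTGA vs ATCT ✗; k=5: TCTGA vs ATCTG ✗; k=6: ATCTGA vs ATCTGA ✓.
Perfect overlaps at k = 1, 6; the largest is 6.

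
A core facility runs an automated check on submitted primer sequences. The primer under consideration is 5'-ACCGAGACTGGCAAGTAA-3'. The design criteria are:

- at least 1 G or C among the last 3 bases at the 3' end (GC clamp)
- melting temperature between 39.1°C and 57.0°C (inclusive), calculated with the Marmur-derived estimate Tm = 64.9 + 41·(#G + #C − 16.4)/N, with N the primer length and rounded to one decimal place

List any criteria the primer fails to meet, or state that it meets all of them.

Base counts: A=7, T=2, G=5, C=4 (length 18).
GC clamp: 3' end TAA has 0 G/C, need ≥1 ✗
Tm: Tm = 64.9 + 41·(9 − 16.4)/18 = 48.0°C ✓

Fails: GC clamp.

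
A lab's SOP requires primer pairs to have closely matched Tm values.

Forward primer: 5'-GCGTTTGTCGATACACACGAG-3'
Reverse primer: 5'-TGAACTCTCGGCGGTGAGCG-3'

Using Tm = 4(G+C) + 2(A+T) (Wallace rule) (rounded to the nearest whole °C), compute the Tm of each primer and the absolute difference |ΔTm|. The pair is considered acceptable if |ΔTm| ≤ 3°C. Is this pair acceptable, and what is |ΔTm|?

Forward: A=5 T=5 G=6 C=5 → Tm = 2·10 + 4·11 = 64°C.
Reverse: A=3 T=4 G=8 C=5 → Tm = 2·7 + 4·13 = 66°C.
|ΔTm| = |64 − 66| = 2°C, ≤ 3°C.

|ΔTm| = 2°C; the pair is acceptable.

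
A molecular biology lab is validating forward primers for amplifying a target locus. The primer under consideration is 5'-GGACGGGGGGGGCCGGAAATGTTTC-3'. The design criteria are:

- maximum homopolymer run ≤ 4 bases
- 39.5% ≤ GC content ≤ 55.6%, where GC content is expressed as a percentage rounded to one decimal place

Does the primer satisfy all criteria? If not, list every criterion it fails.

Base counts: A=4, T=4, G=13, C=4 (length 25).
homopolymer run: longest run = 8, exceeds 4 ✗
GC content: GC 17/25 = 68.0%, outside 39.5–55.6% ✗

Fails: homopolymer run, GC content.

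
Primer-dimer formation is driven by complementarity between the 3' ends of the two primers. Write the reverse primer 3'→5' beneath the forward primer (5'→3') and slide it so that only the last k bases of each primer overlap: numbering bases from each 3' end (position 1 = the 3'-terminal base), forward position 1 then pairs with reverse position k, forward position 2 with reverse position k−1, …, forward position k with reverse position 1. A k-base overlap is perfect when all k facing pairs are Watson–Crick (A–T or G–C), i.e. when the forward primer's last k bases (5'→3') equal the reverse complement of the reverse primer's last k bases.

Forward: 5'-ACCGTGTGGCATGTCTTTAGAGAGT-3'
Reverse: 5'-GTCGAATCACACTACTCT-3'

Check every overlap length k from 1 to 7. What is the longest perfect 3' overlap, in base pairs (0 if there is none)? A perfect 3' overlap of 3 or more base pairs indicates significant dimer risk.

Longest perfect overlap: 5 complementary base pairs; significant dimer risk (threshold 3).

Last 7 bases (5'→3') — forward …AGAGAGT, reverse …CTACTCT.
Reverse complement of the reverse primer's last 7 bases: AGAGTAG; its first k bases are the reverse complement of the reverse primer's last k bases, so a perfect k-base overlap needs the forward primer's last k bases to equal them.
Comparing (forward last k vs required): k=1: T vs A ✗; k=2: GT vs AG ✗; k=3: AGT vs AGA ✗; k=4: GAGT vs AGAG ✗; k=5: AGAGT vs AGAGT ✓; k=6: GAGAGT vs AGAGTA ✗; k=7: AGAGAGT vs AGAGTAG ✗.
Only k = 5 is perfect, so the longest perfect 3' overlap is 5.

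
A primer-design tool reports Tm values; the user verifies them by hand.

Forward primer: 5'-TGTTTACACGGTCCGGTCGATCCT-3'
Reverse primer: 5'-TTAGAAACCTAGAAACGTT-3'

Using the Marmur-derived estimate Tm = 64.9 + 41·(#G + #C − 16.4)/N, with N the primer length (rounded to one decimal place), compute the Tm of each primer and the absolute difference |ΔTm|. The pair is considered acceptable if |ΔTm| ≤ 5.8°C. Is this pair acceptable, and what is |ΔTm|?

Forward: G+C = 13, N = 24 → Tm = 64.9 + 41·(13 − 16.4)/24 = 59.1°C.
Reverse: G+C = 6, N = 19 → Tm = 64.9 + 41·(6 − 16.4)/19 = 42.5°C.
|ΔTm| = |59.1 − 42.5| = 16.6°C, > 5.8°C.

|ΔTm| = 16.6°C; the pair is not acceptable.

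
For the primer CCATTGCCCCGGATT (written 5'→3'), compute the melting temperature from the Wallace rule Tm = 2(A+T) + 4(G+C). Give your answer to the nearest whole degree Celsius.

48°C

Base counts: A=2, T=4, G=3, C=6 (length 15).
Tm = 2·(2+4) + 4·(3+6) = 2·6 + 4·9 = 12 + 36 = 48°C.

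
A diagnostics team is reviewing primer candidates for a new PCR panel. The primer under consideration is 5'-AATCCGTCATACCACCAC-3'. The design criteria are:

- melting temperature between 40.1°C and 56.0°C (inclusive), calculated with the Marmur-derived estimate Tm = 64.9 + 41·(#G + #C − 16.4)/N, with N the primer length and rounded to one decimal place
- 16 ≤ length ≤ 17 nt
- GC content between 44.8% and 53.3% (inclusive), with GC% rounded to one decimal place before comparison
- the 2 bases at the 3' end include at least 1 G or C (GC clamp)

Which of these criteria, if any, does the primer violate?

Base counts: A=6, T=3, G=1, C=8 (length 18).
Tm: Tm = 64.9 + 41·(9 − 16.4)/18 = 48.0°C ✓
length: length 18, outside 16–17 ✗
GC content: GC 9/18 = 50.0% ✓
GC clamp: 3' end AC has 1 G/C ✓

Fails: length.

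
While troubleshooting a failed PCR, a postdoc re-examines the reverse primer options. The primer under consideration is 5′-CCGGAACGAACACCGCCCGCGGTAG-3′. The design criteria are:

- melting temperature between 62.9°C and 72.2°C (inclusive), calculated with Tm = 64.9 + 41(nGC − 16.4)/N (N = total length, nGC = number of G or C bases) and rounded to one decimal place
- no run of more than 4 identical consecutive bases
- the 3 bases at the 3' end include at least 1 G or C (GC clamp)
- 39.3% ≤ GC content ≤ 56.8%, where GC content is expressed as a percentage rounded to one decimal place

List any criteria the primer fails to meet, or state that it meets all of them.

Base counts: A=6, T=1, G=8, C=10 (length 25).
Tm: Tm = 64.9 + 41·(18 − 16.4)/25 = 67.5°C ✓
homopolymer run: longest run = 3 ✓
GC clamp: 3' end TAG has 1 G/C ✓
GC content: GC 18/25 = 72.0%, outside 39.3–56.8% ✗

Fails: GC content.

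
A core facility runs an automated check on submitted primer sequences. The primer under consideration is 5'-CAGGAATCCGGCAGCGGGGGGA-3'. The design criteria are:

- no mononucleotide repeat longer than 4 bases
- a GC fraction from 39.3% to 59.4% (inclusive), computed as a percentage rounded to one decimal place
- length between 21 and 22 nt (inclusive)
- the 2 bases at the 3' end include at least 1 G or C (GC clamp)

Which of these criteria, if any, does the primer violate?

Base counts: A=5, T=1, G=11, C=5 (length 22).
homopolymer run: longest run = 6, exceeds 4 ✗
GC content: GC 16/22 = 72.7%, outside 39.3–59.4% ✗
length: length 22 ✓
GC clamp: 3' end GA has 1 G/C ✓

Fails: homopolymer run, GC content.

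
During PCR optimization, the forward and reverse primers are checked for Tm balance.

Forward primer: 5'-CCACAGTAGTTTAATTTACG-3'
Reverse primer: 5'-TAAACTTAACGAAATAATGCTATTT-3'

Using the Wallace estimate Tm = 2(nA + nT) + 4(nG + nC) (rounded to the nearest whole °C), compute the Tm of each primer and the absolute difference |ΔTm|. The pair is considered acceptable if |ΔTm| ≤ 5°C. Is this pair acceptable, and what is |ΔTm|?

Forward: A=6 T=7 G=3 C=4 → Tm = 2·13 + 4·7 = 54°C.
Reverse: A=11 T=9 G=2 C=3 → Tm = 2·20 + 4·5 = 60°C.
|ΔTm| = |54 − 60| = 6°C, > 5°C.

|ΔTm| = 6°C; the pair is not acceptable.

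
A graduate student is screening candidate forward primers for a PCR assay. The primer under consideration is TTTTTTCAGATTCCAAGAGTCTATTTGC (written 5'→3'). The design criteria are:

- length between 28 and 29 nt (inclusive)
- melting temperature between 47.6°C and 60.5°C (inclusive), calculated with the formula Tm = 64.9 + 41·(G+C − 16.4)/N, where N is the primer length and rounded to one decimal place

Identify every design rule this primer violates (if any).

Meets all criteria.

Base counts: A=6, T=13, G=4, C=5 (length 28).
length: length 28 ✓
Tm: Tm = 64.9 + 41·(9 − 16.4)/28 = 54.1°C ✓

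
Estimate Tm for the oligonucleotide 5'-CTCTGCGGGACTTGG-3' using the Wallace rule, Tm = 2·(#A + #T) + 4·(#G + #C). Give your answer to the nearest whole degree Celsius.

50°C

Base counts: A=1, T=4, G=6, C=4 (length 15).
Tm = 2·(1+4) + 4·(6+4) = 2·5 + 4·10 = 10 + 40 = 50°C.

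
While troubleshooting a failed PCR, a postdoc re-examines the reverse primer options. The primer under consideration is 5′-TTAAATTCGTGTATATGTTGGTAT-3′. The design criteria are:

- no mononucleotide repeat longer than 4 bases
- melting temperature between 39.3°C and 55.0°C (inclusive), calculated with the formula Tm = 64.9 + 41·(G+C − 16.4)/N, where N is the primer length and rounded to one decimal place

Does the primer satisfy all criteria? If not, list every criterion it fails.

Meets all criteria.

Base counts: A=6, T=12, G=5, C=1 (length 24).
homopolymer run: longest run = 3 ✓
Tm: Tm = 64.9 + 41·(6 − 16.4)/24 = 47.1°C ✓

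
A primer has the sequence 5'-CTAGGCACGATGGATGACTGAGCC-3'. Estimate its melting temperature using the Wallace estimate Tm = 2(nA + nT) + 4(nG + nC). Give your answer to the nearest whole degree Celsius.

Base counts: A=6, T=4, G=8, C=6 (length 24).
Tm = 2·(6+4) + 4·(8+6) = 2·10 + 4·14 = 20 + 56 = 76°C.

76°C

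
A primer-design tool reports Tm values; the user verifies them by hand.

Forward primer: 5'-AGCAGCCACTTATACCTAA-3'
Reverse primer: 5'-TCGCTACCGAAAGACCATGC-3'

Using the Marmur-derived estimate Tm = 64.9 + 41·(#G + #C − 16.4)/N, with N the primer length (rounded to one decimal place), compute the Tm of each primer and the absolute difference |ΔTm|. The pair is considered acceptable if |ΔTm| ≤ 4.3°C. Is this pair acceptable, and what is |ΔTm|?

|ΔTm| = 7.0°C; the pair is not acceptable.

Forward: G+C = 8, N = 19 → Tm = 64.9 + 41·(8 − 16.4)/19 = 46.8°C.
Reverse: G+C = 11, N = 20 → Tm = 64.9 + 41·(11 − 16.4)/20 = 53.8°C.
|ΔTm| = |46.8 − 53.8| = 7.0°C, > 4.3°C.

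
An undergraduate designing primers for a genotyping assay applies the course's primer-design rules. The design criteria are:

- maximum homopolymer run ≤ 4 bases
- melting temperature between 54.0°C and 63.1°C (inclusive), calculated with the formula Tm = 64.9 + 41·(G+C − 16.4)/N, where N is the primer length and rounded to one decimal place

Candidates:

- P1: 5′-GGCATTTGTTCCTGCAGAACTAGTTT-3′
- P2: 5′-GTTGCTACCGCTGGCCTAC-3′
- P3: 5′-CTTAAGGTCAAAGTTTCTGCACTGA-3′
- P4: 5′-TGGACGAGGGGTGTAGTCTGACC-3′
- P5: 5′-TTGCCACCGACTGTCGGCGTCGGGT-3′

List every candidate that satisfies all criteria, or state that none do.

P1, P2, P3 and P4.

P1 (26 nt, A=5 T=10 G=6 C=5): longest run = 3 ✓; Tm = 64.9 + 41·(11 − 16.4)/26 = 56.4°C ✓ — passes.
P2 (19 nt, A=2 T=5 G=5 C=7): longest run = 2 ✓; Tm = 64.9 + 41·(12 − 16.4)/19 = 55.4°C ✓ — passes.
P3 (25 nt, A=7 T=8 G=5 C=5): longest run = 3 ✓; Tm = 64.9 + 41·(10 − 16.4)/25 = 54.4°C ✓ — passes.
P4 (23 nt, A=4 T=5 G=10 C=4): longest run = 4 ✓; Tm = 64.9 + 41·(14 − 16.4)/23 = 60.6°C ✓ — passes.
P5 (25 nt, A=2 T=6 G=9 C=8): longest run = 3 ✓; Tm = 64.9 + 41·(17 − 16.4)/25 = 65.9°C, outside 54.0–63.1°C ✗ — fails.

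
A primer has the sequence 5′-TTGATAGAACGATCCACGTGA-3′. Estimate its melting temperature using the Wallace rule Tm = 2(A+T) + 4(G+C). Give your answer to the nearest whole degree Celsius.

Base counts: A=7, T=5, G=5, C=4 (length 21).
Tm = 2·(7+5) + 4·(5+4) = 2·12 + 4·9 = 24 + 36 = 60°C.

60°C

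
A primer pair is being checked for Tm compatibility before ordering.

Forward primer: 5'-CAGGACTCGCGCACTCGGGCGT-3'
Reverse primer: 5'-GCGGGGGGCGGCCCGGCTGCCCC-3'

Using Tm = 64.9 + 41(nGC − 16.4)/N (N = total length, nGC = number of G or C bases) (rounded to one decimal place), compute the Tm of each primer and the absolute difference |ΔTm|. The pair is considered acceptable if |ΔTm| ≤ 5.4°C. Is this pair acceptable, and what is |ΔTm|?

Forward: G+C = 16, N = 22 → Tm = 64.9 + 41·(16 − 16.4)/22 = 64.2°C.
Reverse: G+C = 22, N = 23 → Tm = 64.9 + 41·(22 − 16.4)/23 = 74.9°C.
|ΔTm| = |64.2 − 74.9| = 10.7°C, > 5.4°C.

|ΔTm| = 10.7°C; the pair is not acceptable.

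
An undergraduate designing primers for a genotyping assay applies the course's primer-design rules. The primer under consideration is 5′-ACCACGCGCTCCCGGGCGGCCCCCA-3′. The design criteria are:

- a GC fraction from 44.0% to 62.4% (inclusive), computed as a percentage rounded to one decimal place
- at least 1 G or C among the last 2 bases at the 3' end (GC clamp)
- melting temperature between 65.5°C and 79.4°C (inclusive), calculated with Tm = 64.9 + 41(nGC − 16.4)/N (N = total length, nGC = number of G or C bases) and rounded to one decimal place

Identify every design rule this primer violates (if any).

Fails: GC content.

Base counts: A=3, T=1, G=7, C=14 (length 25).
GC content: GC 21/25 = 84.0%, outside 44.0–62.4% ✗
GC clamp: 3' end CA has 1 G/C ✓
Tm: Tm = 64.9 + 41·(21 − 16.4)/25 = 72.4°C ✓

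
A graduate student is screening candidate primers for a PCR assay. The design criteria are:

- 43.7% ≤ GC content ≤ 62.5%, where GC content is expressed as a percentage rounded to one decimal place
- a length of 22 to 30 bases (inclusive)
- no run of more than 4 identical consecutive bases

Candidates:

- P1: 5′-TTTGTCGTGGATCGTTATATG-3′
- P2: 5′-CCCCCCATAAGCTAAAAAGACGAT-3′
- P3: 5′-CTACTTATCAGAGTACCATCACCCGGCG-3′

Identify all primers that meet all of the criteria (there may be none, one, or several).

P3 only.

P1 (21 nt, A=3 T=10 G=6 C=2): GC 8/21 = 38.1%, outside 43.7–62.5% ✗; length 21, outside 22–30 ✗; longest run = 3 ✓ — fails.
P2 (24 nt, A=10 T=3 G=3 C=8): GC 11/24 = 45.8% ✓; length 24 ✓; longest run = 6, exceeds 4 ✗ — fails.
P3 (28 nt, A=7 T=6 G=5 C=10): GC 15/28 = 53.6% ✓; length 28 ✓; longest run = 3 ✓ — passes.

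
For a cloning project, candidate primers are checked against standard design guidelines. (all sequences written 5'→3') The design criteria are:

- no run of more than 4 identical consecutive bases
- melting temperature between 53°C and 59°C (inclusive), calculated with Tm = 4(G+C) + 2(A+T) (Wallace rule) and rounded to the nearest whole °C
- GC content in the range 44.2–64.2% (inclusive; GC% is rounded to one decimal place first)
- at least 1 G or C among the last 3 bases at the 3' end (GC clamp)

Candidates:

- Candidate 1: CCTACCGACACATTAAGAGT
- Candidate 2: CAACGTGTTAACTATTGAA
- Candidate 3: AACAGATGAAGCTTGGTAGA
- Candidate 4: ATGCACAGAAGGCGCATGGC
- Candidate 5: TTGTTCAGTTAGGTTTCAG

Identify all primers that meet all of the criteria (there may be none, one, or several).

Candidate 1 (20 nt, A=7 T=4 G=3 C=6): longest run = 2 ✓; Tm = 2·11 + 4·9 = 58°C ✓; GC 9/20 = 45.0% ✓; 3' end AGT has 1 G/C ✓ — passes.
Candidate 2 (19 nt, A=7 T=6 G=3 C=3): longest run = 2 ✓; Tm = 2·13 + 4·6 = 50°C, outside 53–59°C ✗; GC 6/19 = 31.6%, outside 44.2–64.2% ✗; 3' end GAA has 1 G/C ✓ — fails.
Candidate 3 (20 nt, A=8 T=4 G=6 C=2): longest run = 2 ✓; Tm = 2·12 + 4·8 = 56°C ✓; GC 8/20 = 40.0%, outside 44.2–64.2% ✗; 3' end AGA has 1 G/C ✓ — fails.
Candidate 4 (20 nt, A=6 T=2 G=7 C=5): longest run = 2 ✓; Tm = 2·8 + 4·12 = 64°C, outside 53–59°C ✗; GC 12/20 = 60.0% ✓; 3' end GGC has 3 G/C ✓ — fails.
Candidate 5 (19 nt, A=3 T=9 G=5 C=2): longest run = 3 ✓; Tm = 2·12 + 4·7 = 52°C, outside 53–59°C ✗; GC 7/19 = 36.8%, outside 44.2–64.2% ✗; 3' end CAG has 2 G/C ✓ — fails.

Candidate 1 only.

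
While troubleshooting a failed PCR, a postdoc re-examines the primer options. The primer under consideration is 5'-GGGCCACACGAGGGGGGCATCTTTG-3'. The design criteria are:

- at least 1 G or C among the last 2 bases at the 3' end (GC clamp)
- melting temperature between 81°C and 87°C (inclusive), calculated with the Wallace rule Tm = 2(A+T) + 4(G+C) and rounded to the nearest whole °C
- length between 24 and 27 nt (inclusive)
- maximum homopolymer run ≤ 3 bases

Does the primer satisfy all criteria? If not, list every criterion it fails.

Base counts: A=4, T=4, G=11, C=6 (length 25).
GC clamp: 3' end TG has 1 G/C ✓
Tm: Tm = 2·8 + 4·17 = 84°C ✓
length: length 25 ✓
homopolymer run: longest run = 6, exceeds 3 ✗

Fails: homopolymer run.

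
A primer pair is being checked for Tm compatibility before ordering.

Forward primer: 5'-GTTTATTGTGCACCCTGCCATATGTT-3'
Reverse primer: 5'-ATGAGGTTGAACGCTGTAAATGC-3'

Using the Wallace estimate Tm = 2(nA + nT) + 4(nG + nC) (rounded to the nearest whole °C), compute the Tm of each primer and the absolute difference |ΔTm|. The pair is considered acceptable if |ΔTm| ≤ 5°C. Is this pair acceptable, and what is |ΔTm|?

|ΔTm| = 8°C; the pair is not acceptable.

Forward: A=4 T=11 G=5 C=6 → Tm = 2·15 + 4·11 = 74°C.
Reverse: A=7 T=6 G=7 C=3 → Tm = 2·13 + 4·10 = 66°C.
|ΔTm| = |74 − 66| = 8°C, > 5°C.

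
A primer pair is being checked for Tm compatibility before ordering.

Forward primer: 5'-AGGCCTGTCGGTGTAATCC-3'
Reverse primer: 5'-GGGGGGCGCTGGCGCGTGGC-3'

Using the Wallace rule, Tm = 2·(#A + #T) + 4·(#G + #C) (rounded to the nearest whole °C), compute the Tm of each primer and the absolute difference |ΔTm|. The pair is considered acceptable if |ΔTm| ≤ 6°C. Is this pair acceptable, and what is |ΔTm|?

Forward: A=3 T=5 G=6 C=5 → Tm = 2·8 + 4·11 = 60°C.
Reverse: A=0 T=2 G=13 C=5 → Tm = 2·2 + 4·18 = 76°C.
|ΔTm| = |60 − 76| = 16°C, > 6°C.

|ΔTm| = 16°C; the pair is not acceptable.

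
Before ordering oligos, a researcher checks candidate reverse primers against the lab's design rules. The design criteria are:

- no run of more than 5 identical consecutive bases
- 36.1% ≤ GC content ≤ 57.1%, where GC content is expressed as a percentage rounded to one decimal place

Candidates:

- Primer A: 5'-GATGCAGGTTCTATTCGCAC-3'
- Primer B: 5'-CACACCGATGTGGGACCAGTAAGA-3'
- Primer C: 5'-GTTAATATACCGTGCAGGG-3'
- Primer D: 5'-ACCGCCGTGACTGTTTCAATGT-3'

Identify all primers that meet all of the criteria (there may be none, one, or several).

Primer A (20 nt, A=4 T=6 G=5 C=5): longest run = 2 ✓; GC 10/20 = 50.0% ✓ — passes.
Primer B (24 nt, A=8 T=3 G=7 C=6): longest run = 3 ✓; GC 13/24 = 54.2% ✓ — passes.
Primer C (19 nt, A=5 T=5 G=6 C=3): longest run = 3 ✓; GC 9/19 = 47.4% ✓ — passes.
Primer D (22 nt, A=4 T=7 G=5 C=6): longest run = 3 ✓; GC 11/22 = 50.0% ✓ — passes.

Primer A, Primer B, Primer C and Primer D.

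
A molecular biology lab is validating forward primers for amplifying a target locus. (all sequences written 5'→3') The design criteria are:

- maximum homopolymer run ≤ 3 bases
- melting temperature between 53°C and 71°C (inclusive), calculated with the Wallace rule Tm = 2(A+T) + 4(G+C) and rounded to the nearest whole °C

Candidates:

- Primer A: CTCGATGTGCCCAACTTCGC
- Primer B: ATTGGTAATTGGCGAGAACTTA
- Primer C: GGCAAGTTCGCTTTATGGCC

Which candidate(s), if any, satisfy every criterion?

Primer A, Primer B and Primer C.

Primer A (20 nt, A=3 T=5 G=4 C=8): longest run = 3 ✓; Tm = 2·8 + 4·12 = 64°C ✓ — passes.
Primer B (22 nt, A=7 T=7 G=6 C=2): longest run = 2 ✓; Tm = 2·14 + 4·8 = 60°C ✓ — passes.
Primer C (20 nt, A=3 T=6 G=6 C=5): longest run = 3 ✓; Tm = 2·9 + 4·11 = 62°C ✓ — passes.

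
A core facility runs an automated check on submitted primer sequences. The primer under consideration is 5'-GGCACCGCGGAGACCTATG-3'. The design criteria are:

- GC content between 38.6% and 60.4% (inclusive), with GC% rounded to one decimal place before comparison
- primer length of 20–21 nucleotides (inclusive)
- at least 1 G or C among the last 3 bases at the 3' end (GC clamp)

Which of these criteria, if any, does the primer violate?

Fails: GC content, length.

Base counts: A=4, T=2, G=7, C=6 (length 19).
GC content: GC 13/19 = 68.4%, outside 38.6–60.4% ✗
length: length 19, outside 20–21 ✗
GC clamp: 3' end ATG has 1 G/C ✓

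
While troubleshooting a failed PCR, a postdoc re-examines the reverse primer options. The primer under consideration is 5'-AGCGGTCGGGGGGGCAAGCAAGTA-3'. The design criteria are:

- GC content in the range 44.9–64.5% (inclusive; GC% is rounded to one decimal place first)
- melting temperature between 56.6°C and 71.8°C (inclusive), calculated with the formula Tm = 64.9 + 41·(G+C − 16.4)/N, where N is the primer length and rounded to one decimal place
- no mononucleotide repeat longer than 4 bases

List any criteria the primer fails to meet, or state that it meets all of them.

Fails: GC content, homopolymer run.

Base counts: A=6, T=2, G=12, C=4 (length 24).
GC content: GC 16/24 = 66.7%, outside 44.9–64.5% ✗
Tm: Tm = 64.9 + 41·(16 − 16.4)/24 = 64.2°C ✓
homopolymer run: longest run = 7, exceeds 4 ✗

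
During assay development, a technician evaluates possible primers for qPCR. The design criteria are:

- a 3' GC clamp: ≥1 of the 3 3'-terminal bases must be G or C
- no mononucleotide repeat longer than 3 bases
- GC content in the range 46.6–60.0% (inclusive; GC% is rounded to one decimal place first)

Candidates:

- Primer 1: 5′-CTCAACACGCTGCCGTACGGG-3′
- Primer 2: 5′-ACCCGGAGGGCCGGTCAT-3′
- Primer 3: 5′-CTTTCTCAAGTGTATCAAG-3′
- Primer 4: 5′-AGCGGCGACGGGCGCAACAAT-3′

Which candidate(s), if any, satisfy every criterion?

Primer 1 (21 nt, A=4 T=3 G=6 C=8): 3' end GGG has 3 G/C ✓; longest run = 3 ✓; GC 14/21 = 66.7%, outside 46.6–60.0% ✗ — fails.
Primer 2 (18 nt, A=3 T=2 G=7 C=6): 3' end CAT has 1 G/C ✓; longest run = 3 ✓; GC 13/18 = 72.2%, outside 46.6–60.0% ✗ — fails.
Primer 3 (19 nt, A=5 T=7 G=3 C=4): 3' end AAG has 1 G/C ✓; longest run = 3 ✓; GC 7/19 = 36.8%, outside 46.6–60.0% ✗ — fails.
Primer 4 (21 nt, A=6 T=1 G=8 C=6): 3' end AAT has 0 G/C, need ≥1 ✗; longest run = 3 ✓; GC 14/21 = 66.7%, outside 46.6–60.0% ✗ — fails.

None of the candidates satisfy all criteria.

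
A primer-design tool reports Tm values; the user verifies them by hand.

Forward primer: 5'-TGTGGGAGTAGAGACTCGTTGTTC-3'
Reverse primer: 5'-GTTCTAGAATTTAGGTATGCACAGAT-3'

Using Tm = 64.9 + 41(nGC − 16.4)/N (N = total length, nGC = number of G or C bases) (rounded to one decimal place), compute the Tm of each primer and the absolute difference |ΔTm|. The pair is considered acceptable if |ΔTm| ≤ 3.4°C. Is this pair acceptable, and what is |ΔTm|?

|ΔTm| = 4.2°C; the pair is not acceptable.

Forward: G+C = 12, N = 24 → Tm = 64.9 + 41·(12 − 16.4)/24 = 57.4°C.
Reverse: G+C = 9, N = 26 → Tm = 64.9 + 41·(9 − 16.4)/26 = 53.2°C.
|ΔTm| = |57.4 − 53.2| = 4.2°C, > 3.4°C.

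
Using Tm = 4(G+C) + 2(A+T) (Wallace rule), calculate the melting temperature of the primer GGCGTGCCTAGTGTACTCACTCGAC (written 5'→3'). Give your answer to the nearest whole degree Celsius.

Base counts: A=4, T=6, G=7, C=8 (length 25).
Tm = 2·(4+6) + 4·(7+8) = 2·10 + 4·15 = 20 + 60 = 80°C.

80°C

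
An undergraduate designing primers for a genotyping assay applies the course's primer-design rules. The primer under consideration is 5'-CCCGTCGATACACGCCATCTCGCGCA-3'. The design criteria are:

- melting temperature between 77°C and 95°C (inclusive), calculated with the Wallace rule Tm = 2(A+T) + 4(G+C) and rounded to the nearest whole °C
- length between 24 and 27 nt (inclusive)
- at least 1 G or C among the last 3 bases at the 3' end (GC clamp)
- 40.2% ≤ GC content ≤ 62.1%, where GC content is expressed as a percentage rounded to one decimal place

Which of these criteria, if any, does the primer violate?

Base counts: A=5, T=4, G=5, C=12 (length 26).
Tm: Tm = 2·9 + 4·17 = 86°C ✓
length: length 26 ✓
GC clamp: 3' end GCA has 2 G/C ✓
GC content: GC 17/26 = 65.4%, outside 40.2–62.1% ✗

Fails: GC content.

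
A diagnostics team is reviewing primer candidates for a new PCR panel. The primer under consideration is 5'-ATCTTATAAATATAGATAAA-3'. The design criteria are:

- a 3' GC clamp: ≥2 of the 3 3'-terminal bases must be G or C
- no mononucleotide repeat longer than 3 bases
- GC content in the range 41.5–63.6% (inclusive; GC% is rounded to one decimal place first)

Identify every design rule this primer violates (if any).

Fails: GC clamp, GC content.

Base counts: A=11, T=7, G=1, C=1 (length 20).
GC clamp: 3' end AAA has 0 G/C, need ≥2 ✗
homopolymer run: longest run = 3 ✓
GC content: GC 2/20 = 10.0%, outside 41.5–63.6% ✗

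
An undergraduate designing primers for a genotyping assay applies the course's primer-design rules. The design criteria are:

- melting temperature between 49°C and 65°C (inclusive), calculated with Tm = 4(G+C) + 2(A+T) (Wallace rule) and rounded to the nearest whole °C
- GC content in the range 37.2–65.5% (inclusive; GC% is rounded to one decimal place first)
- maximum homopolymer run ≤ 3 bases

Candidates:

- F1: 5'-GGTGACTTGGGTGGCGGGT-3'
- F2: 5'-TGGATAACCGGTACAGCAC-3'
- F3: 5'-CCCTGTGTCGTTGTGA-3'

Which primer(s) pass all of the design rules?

F2 and F3.

F1 (19 nt, A=1 T=5 G=11 C=2): Tm = 2·6 + 4·13 = 64°C ✓; GC 13/19 = 68.4%, outside 37.2–65.5% ✗; longest run = 3 ✓ — fails.
F2 (19 nt, A=6 T=3 G=5 C=5): Tm = 2·9 + 4·10 = 58°C ✓; GC 10/19 = 52.6% ✓; longest run = 2 ✓ — passes.
F3 (16 nt, A=1 T=6 G=5 C=4): Tm = 2·7 + 4·9 = 50°C ✓; GC 9/16 = 56.3% ✓; longest run = 3 ✓ — passes.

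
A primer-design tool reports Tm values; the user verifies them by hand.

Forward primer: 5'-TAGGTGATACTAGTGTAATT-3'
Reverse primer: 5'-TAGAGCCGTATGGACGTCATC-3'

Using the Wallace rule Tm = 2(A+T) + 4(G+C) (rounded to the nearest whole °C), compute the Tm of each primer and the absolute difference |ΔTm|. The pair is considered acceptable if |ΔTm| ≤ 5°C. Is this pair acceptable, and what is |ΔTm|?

Forward: A=6 T=8 G=5 C=1 → Tm = 2·14 + 4·6 = 52°C.
Reverse: A=5 T=5 G=6 C=5 → Tm = 2·10 + 4·11 = 64°C.
|ΔTm| = |52 − 64| = 12°C, > 5°C.

|ΔTm| = 12°C; the pair is not acceptable.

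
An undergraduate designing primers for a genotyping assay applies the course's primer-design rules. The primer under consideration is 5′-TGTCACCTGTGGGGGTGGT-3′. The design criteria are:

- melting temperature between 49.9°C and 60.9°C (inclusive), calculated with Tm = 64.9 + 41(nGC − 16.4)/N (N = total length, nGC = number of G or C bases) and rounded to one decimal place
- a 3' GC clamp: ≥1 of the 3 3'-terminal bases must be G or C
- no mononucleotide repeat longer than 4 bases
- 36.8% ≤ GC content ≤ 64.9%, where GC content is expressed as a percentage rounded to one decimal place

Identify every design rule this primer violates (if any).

Base counts: A=1, T=6, G=9, C=3 (length 19).
Tm: Tm = 64.9 + 41·(12 − 16.4)/19 = 55.4°C ✓
GC clamp: 3' end GGT has 2 G/C ✓
homopolymer run: longest run = 5, exceeds 4 ✗
GC content: GC 12/19 = 63.2% ✓

Fails: homopolymer run.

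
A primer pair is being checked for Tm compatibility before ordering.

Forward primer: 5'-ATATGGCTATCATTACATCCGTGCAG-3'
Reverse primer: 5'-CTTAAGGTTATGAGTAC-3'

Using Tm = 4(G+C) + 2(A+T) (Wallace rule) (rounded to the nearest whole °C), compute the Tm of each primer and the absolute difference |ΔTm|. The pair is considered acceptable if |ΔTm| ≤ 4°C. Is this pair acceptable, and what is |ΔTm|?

|ΔTm| = 28°C; the pair is not acceptable.

Forward: A=7 T=8 G=5 C=6 → Tm = 2·15 + 4·11 = 74°C.
Reverse: A=5 T=6 G=4 C=2 → Tm = 2·11 + 4·6 = 46°C.
|ΔTm| = |74 − 46| = 28°C, > 4°C.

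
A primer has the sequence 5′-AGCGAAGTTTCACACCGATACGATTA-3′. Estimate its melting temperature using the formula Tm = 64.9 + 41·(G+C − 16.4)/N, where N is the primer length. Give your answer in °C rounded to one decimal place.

56.4°C

Base counts: A=9, T=6, G=5, C=6; G+C = 11, N = 26.
Tm = 64.9 + 41·(11 − 16.4)/26 = 64.9 + -221.40/26 = 56.4°C.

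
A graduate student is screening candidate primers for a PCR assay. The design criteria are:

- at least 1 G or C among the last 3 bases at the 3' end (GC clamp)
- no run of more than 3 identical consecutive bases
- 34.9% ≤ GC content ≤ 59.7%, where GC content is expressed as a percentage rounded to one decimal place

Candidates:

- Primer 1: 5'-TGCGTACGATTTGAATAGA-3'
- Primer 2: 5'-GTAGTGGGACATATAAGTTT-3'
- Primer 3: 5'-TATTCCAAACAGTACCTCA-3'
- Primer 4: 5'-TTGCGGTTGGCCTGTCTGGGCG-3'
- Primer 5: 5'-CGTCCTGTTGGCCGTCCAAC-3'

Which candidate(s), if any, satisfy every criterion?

Primer 1 and Primer 3.

Primer 1 (19 nt, A=6 T=6 G=5 C=2): 3' end AGA has 1 G/C ✓; longest run = 3 ✓; GC 7/19 = 36.8% ✓ — passes.
Primer 2 (20 nt, A=6 T=7 G=6 C=1): 3' end TTT has 0 G/C, need ≥1 ✗; longest run = 3 ✓; GC 7/20 = 35.0% ✓ — fails.
Primer 3 (19 nt, A=7 T=5 G=1 C=6): 3' end TCA has 1 G/C ✓; longest run = 3 ✓; GC 7/19 = 36.8% ✓ — passes.
Primer 4 (22 nt, A=0 T=7 G=10 C=5): 3' end GCG has 3 G/C ✓; longest run = 3 ✓; GC 15/22 = 68.2%, outside 34.9–59.7% ✗ — fails.
Primer 5 (20 nt, A=2 T=5 G=5 C=8): 3' end AAC has 1 G/C ✓; longest run = 2 ✓; GC 13/20 = 65.0%, outside 34.9–59.7% ✗ — fails.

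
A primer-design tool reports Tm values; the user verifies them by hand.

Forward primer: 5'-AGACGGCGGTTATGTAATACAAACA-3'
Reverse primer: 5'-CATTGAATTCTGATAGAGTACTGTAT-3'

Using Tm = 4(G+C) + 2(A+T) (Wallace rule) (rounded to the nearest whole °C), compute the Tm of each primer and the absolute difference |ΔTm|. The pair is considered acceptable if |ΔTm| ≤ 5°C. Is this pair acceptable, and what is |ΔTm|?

|ΔTm| = 2°C; the pair is acceptable.

Forward: A=10 T=5 G=6 C=4 → Tm = 2·15 + 4·10 = 70°C.
Reverse: A=8 T=10 G=5 C=3 → Tm = 2·18 + 4·8 = 68°C.
|ΔTm| = |70 − 68| = 2°C, ≤ 5°C.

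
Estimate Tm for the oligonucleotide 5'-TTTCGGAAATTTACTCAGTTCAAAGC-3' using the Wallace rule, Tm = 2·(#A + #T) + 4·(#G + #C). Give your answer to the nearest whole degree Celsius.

Base counts: A=8, T=9, G=4, C=5 (length 26).
Tm = 2·(8+9) + 4·(4+5) = 2·17 + 4·9 = 34 + 36 = 70°C.

70°C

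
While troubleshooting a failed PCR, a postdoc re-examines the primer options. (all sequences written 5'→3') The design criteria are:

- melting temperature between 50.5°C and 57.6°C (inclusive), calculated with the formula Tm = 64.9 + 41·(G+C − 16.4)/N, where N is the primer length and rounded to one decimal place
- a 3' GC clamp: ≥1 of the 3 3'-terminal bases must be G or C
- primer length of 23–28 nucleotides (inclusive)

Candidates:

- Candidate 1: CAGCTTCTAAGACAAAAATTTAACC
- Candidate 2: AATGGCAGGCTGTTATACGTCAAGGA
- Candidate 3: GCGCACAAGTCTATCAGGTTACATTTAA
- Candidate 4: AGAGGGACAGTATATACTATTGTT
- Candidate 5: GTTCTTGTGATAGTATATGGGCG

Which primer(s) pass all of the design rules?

Candidate 1 (25 nt, A=11 T=6 G=2 C=6): Tm = 64.9 + 41·(8 − 16.4)/25 = 51.1°C ✓; 3' end ACC has 2 G/C ✓; length 25 ✓ — passes.
Candidate 2 (26 nt, A=8 T=6 G=8 C=4): Tm = 64.9 + 41·(12 − 16.4)/26 = 58.0°C, outside 50.5–57.6°C ✗; 3' end GGA has 2 G/C ✓; length 26 ✓ — fails.
Candidate 3 (28 nt, A=9 T=8 G=5 C=6): Tm = 64.9 + 41·(11 − 16.4)/28 = 57.0°C ✓; 3' end TAA has 0 G/C, need ≥1 ✗; length 28 ✓ — fails.
Candidate 4 (24 nt, A=8 T=8 G=6 C=2): Tm = 64.9 + 41·(8 − 16.4)/24 = 50.6°C ✓; 3' end GTT has 1 G/C ✓; length 24 ✓ — passes.
Candidate 5 (23 nt, A=4 T=9 G=8 C=2): Tm = 64.9 + 41·(10 − 16.4)/23 = 53.5°C ✓; 3' end GCG has 3 G/C ✓; length 23 ✓ — passes.

Candidate 1, Candidate 4 and Candidate 5.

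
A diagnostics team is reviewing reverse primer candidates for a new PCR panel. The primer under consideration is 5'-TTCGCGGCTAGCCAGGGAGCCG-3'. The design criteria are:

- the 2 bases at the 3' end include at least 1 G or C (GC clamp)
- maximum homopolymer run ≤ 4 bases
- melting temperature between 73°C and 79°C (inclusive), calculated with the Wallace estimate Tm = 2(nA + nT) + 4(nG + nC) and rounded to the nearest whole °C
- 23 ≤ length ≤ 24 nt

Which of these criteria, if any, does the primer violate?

Base counts: A=3, T=3, G=9, C=7 (length 22).
GC clamp: 3' end CG has 2 G/C ✓
homopolymer run: longest run = 3 ✓
Tm: Tm = 2·6 + 4·16 = 76°C ✓
length: length 22, outside 23–24 ✗

Fails: length.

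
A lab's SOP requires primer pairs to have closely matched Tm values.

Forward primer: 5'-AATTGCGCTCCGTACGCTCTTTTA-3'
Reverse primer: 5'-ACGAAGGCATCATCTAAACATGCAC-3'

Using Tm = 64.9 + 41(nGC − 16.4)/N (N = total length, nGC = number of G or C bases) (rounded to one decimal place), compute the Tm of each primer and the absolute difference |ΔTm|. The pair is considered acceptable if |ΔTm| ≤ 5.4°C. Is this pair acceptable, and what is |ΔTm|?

|ΔTm| = 0.3°C; the pair is acceptable.

Forward: G+C = 11, N = 24 → Tm = 64.9 + 41·(11 − 16.4)/24 = 55.7°C.
Reverse: G+C = 11, N = 25 → Tm = 64.9 + 41·(11 − 16.4)/25 = 56.0°C.
|ΔTm| = |55.7 − 56.0| = 0.3°C, ≤ 5.4°C.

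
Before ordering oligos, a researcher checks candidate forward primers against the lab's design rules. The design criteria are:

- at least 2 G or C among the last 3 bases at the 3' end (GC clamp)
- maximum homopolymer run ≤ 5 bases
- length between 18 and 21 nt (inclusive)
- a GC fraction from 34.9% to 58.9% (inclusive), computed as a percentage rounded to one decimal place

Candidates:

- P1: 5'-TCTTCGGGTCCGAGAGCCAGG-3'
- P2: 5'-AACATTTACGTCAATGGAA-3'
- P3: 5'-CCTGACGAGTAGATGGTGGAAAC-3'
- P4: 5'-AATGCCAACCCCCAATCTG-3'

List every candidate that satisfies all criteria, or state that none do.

P4 only.

P1 (21 nt, A=3 T=4 G=8 C=6): 3' end AGG has 2 G/C ✓; longest run = 3 ✓; length 21 ✓; GC 14/21 = 66.7%, outside 34.9–58.9% ✗ — fails.
P2 (19 nt, A=8 T=5 G=3 C=3): 3' end GAA has 1 G/C, need ≥2 ✗; longest run = 3 ✓; length 19 ✓; GC 6/19 = 31.6%, outside 34.9–58.9% ✗ — fails.
P3 (23 nt, A=7 T=4 G=8 C=4): 3' end AAC has 1 G/C, need ≥2 ✗; longest run = 3 ✓; length 23, outside 18–21 ✗; GC 12/23 = 52.2% ✓ — fails.
P4 (19 nt, A=6 T=3 G=2 C=8): 3' end CTG has 2 G/C ✓; longest run = 5 ✓; length 19 ✓; GC 10/19 = 52.6% ✓ — passes.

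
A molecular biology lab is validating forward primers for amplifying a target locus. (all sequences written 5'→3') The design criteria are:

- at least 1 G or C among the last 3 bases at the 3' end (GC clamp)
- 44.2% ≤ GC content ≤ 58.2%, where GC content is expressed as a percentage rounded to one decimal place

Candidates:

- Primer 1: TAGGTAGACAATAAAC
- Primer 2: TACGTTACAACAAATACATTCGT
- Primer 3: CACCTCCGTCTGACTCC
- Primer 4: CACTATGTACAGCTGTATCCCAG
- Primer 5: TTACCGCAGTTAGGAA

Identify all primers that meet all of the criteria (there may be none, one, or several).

Primer 4 only.

Primer 1 (16 nt, A=8 T=3 G=3 C=2): 3' end AAC has 1 G/C ✓; GC 5/16 = 31.3%, outside 44.2–58.2% ✗ — fails.
Primer 2 (23 nt, A=9 T=7 G=2 C=5): 3' end CGT has 2 G/C ✓; GC 7/23 = 30.4%, outside 44.2–58.2% ✗ — fails.
Primer 3 (17 nt, A=2 T=4 G=2 C=9): 3' end TCC has 2 G/C ✓; GC 11/17 = 64.7%, outside 44.2–58.2% ✗ — fails.
Primer 4 (23 nt, A=6 T=6 G=4 C=7): 3' end CAG has 2 G/C ✓; GC 11/23 = 47.8% ✓ — passes.
Primer 5 (16 nt, A=5 T=4 G=4 C=3): 3' end GAA has 1 G/C ✓; GC 7/16 = 43.8%, outside 44.2–58.2% ✗ — fails.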